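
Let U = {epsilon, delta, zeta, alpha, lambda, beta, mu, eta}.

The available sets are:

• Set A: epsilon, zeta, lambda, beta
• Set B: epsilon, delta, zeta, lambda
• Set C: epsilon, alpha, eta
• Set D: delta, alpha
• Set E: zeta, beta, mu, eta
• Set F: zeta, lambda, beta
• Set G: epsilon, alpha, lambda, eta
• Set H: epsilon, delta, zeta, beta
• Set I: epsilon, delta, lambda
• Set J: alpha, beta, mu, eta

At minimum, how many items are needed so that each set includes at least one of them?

3

Take T = {delta, zeta, alpha}. Each listed set contains at least one of these, so T is a hitting set of size 3.
No choice of 2 items meets every set, so 3 is the minimum.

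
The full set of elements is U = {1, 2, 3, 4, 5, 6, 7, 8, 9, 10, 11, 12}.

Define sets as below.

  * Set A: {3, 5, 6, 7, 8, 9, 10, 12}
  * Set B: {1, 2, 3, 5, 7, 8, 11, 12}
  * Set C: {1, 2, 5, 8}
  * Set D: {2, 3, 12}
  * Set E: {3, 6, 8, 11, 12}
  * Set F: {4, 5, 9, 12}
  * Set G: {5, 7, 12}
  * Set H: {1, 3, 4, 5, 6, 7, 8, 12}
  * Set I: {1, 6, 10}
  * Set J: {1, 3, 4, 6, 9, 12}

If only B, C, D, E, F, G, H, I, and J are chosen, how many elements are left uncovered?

0

Union of B, C, D, E, F, G, H, I, J = {1, 2, 3, 4, 5, 6, 7, 8, 9, 10, 11, 12} — that's every element, so 0 are uncovered.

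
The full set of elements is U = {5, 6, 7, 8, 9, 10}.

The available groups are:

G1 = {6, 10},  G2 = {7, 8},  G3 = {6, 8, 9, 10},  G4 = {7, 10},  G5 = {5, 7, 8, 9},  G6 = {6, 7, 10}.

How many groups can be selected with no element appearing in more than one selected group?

2

G1, G2 are pairwise disjoint (G1={6,10}; G2={7,8}).
Every remaining group overlaps one of these, and no 3 of the listed groups are pairwise disjoint, so 2 is the maximum.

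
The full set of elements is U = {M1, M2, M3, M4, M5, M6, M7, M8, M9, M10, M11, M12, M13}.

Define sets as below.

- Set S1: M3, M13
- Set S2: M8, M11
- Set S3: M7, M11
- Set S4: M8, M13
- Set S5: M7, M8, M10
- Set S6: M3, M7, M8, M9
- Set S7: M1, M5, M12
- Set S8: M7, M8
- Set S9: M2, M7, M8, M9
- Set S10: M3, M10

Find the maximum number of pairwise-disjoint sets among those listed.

S3, S4, S7, S10 are pairwise disjoint (S3={M7,M11}; S4={M8,M13}; S7={M1,M5,M12}; S10={M3,M10}).
Every remaining set overlaps one of these, and no 5 of the listed sets are pairwise disjoint, so 4 is the maximum.

4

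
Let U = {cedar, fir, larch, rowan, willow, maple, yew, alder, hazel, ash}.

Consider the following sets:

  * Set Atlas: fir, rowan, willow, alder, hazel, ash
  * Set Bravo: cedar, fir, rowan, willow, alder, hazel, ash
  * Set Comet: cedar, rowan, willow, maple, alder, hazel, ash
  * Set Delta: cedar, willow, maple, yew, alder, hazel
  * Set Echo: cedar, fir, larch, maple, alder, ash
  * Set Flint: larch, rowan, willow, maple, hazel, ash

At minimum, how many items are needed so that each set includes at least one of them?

2

Take H = {rowan, alder}. Each listed set contains at least one of these, so H is a hitting set of size 2.
No single item lies in every set, so at least 2 are needed and 2 is optimal.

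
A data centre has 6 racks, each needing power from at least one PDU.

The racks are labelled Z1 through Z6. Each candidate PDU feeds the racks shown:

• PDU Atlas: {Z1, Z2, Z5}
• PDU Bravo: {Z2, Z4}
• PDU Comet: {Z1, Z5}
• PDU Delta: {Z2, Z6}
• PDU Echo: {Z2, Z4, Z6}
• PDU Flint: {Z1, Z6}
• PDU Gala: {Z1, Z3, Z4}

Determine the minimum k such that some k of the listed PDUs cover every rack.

3

Take {Atlas, Echo, Gala}. Their union is {Z1, Z2, Z3, Z4, Z5, Z6}, which is all 6 racks.
Only Gala contains Z3, so Gala is forced; the remaining 3 racks need at least 2 more PDUs (each remaining PDU adds at most 2) — so at least 3 PDUs are needed, and 3 is optimal.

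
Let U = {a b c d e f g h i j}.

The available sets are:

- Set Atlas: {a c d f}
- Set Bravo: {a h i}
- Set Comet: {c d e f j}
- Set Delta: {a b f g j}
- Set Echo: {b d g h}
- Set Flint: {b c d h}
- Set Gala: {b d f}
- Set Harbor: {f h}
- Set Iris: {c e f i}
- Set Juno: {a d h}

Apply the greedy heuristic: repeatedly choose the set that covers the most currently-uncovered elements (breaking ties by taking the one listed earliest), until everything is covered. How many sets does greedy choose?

3

Greedy: pick Comet (covers 5 new) → pick Bravo (covers 3 new) → pick Delta (covers 2 new). Total picks: 3.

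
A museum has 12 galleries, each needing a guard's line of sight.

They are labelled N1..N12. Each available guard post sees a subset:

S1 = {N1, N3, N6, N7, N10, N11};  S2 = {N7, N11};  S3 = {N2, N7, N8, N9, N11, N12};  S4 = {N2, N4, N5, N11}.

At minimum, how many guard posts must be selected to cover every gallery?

S1 and S3 and S4 together: S1 ∪ S3 ∪ S4 = {N1, N2, N3, N4, N5, N6, N7, N8, N9, N10, N11, N12} — every gallery is covered.
Only S1 contains N1, so S1 is forced; the remaining 6 galleries need at least 2 more guard posts (each remaining guard post adds at most 4) — so at least 3 guard posts are needed, and 3 is optimal.

3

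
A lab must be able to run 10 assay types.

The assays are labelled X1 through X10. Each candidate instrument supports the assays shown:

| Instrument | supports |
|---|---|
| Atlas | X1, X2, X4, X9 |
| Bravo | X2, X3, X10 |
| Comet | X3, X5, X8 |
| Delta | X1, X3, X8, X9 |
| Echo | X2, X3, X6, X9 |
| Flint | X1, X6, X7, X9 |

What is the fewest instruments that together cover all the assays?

4

Take {Atlas, Bravo, Comet, Flint}. Their union is {X1, X2, X3, X4, X5, X6, X7, X8, X9, X10}, which is all 10 assays.
No 3 of the 6 instruments cover everything (all 20 combinations miss at least one assay), so 4 is optimal.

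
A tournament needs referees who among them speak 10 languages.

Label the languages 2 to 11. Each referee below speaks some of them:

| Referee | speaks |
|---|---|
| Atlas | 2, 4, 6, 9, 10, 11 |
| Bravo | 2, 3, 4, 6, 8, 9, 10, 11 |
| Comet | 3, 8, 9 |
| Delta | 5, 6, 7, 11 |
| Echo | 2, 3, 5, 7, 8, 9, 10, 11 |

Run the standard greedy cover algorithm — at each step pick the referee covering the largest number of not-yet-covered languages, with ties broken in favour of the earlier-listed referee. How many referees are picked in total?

2

Greedy: pick Bravo (covers 8 new) → pick Delta (covers 2 new). Total picks: 2.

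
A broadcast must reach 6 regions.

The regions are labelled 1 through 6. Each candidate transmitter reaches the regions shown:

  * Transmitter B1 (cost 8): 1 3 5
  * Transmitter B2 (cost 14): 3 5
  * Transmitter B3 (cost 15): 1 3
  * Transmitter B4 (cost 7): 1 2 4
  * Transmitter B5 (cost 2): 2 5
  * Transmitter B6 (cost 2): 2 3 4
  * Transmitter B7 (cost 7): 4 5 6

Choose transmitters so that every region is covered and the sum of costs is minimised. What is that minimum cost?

16

B4, B6, B7 together cover every region (B4 ∪ B6 ∪ B7 = {1, 2, 3, 4, 5, 6}); total cost 7 + 2 + 7 = 16.
The greedy pick B6, B5, B4, B7 costs 18; no covering selection beats 16.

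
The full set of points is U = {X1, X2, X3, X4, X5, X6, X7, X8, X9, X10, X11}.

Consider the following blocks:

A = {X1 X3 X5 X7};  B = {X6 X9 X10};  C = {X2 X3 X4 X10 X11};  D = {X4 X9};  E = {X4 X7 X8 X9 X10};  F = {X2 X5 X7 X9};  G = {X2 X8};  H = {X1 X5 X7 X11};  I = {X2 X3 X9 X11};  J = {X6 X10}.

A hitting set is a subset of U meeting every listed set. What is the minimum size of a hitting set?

4

T = {X7, X8, X9, X10} meets every block (each contains at least one member of T), and |T| = 4.
The blocks A, D, G, J are pairwise disjoint, so any hitting set needs a separate point for each — at least 4. Hence 4 is optimal.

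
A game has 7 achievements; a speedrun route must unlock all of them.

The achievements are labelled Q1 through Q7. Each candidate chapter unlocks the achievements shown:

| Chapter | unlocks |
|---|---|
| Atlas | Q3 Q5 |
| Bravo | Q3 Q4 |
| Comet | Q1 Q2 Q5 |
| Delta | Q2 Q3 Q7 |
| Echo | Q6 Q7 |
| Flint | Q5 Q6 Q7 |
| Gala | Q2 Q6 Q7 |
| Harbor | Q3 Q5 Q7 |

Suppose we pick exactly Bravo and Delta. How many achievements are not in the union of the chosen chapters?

Union of Bravo, Delta = {Q2, Q3, Q4, Q7}.
Not covered: Q1, Q5, Q6 — 3 achievements.

3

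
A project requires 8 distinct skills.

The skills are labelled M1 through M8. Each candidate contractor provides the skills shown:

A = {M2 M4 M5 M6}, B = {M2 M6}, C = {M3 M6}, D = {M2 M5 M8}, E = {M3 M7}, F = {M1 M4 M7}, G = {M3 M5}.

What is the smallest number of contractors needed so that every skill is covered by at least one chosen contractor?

3

C and D and F together: C ∪ D ∪ F = {M1, M2, M3, M4, M5, M6, M7, M8} — every skill is covered.
Only F contains M1, so F is forced; the remaining 5 skills need at least 2 more contractors (each remaining contractor adds at most 3) — so at least 3 contractors are needed, and 3 is optimal.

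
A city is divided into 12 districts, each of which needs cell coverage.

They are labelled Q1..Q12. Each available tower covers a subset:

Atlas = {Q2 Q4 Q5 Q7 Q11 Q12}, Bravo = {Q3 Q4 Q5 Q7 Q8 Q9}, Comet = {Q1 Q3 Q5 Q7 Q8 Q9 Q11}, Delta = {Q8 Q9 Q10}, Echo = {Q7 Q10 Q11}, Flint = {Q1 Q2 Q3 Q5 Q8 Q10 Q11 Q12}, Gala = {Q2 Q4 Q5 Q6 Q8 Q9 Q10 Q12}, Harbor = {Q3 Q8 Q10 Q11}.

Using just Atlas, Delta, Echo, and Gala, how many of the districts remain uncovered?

Union of Atlas, Delta, Echo, Gala = {Q2, Q4, Q5, Q6, Q7, Q8, Q9, Q10, Q11, Q12}.
Not covered: Q1, Q3 — 2 districts.

2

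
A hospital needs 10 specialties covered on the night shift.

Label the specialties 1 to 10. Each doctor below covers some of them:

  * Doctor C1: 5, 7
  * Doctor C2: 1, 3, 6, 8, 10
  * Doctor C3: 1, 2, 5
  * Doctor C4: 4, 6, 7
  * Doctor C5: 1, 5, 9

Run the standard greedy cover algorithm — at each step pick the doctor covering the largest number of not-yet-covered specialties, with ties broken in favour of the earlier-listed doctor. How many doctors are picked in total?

Greedy: pick C2 (covers 5 new) → pick C1 (covers 2 new) → pick C3 (covers 1 new) → pick C4 (covers 1 new) → pick C5 (covers 1 new). Total picks: 5.
(The true minimum cover uses only 4 doctors, so greedy is not optimal here.)

5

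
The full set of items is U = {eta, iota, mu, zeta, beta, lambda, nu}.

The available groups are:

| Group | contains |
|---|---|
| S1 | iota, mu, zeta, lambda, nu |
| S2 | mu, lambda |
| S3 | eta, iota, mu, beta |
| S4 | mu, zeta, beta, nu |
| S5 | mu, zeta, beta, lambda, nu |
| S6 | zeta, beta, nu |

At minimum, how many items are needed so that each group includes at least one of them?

2

H = {mu, nu} meets every group (each contains at least one member of H), and |H| = 2.
The groups S2, S6 are pairwise disjoint, so any hitting set needs a separate item for each — at least 2. Hence 2 is optimal.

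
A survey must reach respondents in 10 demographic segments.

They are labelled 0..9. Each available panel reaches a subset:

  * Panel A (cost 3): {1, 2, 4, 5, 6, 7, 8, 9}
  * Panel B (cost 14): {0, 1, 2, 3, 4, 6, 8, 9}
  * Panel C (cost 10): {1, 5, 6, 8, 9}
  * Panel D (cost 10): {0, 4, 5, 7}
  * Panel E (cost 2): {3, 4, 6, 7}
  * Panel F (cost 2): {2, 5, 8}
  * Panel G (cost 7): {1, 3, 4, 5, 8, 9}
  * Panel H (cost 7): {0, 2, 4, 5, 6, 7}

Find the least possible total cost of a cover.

A, E, H together cover every segment (A ∪ E ∪ H = {0, 1, 2, 3, 4, 5, 6, 7, 8, 9}); total cost 3 + 2 + 7 = 12.
No covering selection has total cost below 12.

12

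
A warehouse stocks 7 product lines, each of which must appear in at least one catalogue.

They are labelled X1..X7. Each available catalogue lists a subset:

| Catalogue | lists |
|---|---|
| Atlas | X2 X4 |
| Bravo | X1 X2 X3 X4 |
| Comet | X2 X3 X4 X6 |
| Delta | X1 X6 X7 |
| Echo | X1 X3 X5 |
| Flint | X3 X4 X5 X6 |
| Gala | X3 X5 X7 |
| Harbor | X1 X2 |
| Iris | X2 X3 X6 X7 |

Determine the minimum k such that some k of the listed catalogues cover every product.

Take {Atlas, Delta, Flint}. Their union is {X1, X2, X3, X4, X5, X6, X7}, which is all 7 products.
No 2 of the 9 catalogues cover everything (all 36 combinations miss at least one product), so 3 is optimal.

3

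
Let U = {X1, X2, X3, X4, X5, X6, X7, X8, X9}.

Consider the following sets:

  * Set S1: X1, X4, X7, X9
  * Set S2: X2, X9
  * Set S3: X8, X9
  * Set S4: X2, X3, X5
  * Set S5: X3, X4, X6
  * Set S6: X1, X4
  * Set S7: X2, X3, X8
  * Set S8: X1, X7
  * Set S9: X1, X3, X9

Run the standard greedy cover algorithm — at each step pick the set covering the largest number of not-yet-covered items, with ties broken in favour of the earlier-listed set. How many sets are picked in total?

Greedy: pick S1 (covers 4 new) → pick S4 (covers 3 new) → pick S3 (covers 1 new) → pick S5 (covers 1 new). Total picks: 4.

4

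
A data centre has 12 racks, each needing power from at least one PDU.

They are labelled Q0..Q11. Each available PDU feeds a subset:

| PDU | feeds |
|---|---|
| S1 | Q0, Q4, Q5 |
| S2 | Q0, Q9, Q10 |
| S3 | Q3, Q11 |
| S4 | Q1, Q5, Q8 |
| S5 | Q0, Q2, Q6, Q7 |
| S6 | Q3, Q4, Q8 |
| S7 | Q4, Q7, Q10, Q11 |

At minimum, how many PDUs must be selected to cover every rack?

5

Take {S2, S4, S5, S6, S7}. Their union is {Q0, Q1, Q2, Q3, Q4, Q5, Q6, Q7, Q8, Q9, Q10, Q11}, which is all 12 racks.
No 4 of the 7 PDUs cover everything (all 35 combinations miss at least one rack), so 5 is optimal.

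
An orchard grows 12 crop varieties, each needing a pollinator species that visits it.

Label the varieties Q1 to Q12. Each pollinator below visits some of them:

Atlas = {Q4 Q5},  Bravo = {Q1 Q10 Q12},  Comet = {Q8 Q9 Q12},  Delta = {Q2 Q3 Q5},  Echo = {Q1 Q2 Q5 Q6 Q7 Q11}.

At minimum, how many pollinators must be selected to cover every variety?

Take {Atlas, Bravo, Comet, Delta, Echo}. Their union is {Q1, Q2, Q3, Q4, Q5, Q6, Q7, Q8, Q9, Q10, Q11, Q12}, which is all 12 varieties.
No 4 of the 5 pollinators cover everything (all 5 combinations miss at least one variety), so 5 is optimal.

5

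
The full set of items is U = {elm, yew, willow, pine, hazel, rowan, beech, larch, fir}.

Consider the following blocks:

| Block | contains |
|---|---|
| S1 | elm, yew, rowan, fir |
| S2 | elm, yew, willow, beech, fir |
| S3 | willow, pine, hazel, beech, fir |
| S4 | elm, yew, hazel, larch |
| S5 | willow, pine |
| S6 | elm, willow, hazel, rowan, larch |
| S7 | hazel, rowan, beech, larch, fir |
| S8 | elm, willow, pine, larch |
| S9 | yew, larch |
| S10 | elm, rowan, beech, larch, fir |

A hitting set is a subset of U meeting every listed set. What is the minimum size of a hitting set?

3

The 3 items {yew, willow, fir} hit every block.
No choice of 2 items meets every block, so 3 is the minimum.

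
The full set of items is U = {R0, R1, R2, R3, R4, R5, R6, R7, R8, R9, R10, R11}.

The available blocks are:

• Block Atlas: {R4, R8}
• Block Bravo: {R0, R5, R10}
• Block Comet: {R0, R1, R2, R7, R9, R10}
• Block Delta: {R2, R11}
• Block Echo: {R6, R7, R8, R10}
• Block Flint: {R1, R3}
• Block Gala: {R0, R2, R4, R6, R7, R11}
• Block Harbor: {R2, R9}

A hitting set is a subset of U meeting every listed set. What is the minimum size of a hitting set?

Take H = {R2, R3, R8, R10}. Each listed block contains at least one of these, so H is a hitting set of size 4.
The blocks Atlas, Bravo, Delta, Flint are pairwise disjoint, so any hitting set needs a separate item for each — at least 4. Hence 4 is optimal.

4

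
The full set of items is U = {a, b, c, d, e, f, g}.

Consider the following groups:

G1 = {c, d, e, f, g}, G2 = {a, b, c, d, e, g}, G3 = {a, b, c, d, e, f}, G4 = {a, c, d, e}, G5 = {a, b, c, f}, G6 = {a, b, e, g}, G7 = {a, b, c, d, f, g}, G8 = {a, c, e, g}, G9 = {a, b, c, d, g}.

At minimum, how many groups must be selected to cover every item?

G1 and G3 cover everything between them: the union {a, b, c, d, e, f, g} is all of U.
No single group has all 7 items (the largest, G2, has 6), so 2 is optimal.

2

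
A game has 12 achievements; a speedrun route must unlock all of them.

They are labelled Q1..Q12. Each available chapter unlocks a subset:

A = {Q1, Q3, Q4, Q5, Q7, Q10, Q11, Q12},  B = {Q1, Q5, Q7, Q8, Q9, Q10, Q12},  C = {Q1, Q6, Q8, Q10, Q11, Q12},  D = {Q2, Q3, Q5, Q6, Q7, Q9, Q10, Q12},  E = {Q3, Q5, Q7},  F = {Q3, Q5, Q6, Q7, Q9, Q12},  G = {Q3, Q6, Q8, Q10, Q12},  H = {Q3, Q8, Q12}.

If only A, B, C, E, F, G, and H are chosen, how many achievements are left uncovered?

1

Union of A, B, C, E, F, G, H = {Q1, Q3, Q4, Q5, Q6, Q7, Q8, Q9, Q10, Q11, Q12}.
Not covered: Q2 — 1 achievement.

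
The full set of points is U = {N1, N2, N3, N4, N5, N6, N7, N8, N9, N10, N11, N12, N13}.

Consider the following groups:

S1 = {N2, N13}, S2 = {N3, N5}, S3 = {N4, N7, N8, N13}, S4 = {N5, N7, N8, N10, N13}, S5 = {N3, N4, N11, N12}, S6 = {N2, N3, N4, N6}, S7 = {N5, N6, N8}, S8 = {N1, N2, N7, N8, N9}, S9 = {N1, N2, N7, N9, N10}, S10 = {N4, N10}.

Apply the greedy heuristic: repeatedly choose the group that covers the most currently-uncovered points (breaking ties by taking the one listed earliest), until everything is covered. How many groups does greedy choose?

Greedy: pick S4 (covers 5 new) → pick S5 (covers 4 new) → pick S8 (covers 3 new) → pick S6 (covers 1 new). Total picks: 4.

4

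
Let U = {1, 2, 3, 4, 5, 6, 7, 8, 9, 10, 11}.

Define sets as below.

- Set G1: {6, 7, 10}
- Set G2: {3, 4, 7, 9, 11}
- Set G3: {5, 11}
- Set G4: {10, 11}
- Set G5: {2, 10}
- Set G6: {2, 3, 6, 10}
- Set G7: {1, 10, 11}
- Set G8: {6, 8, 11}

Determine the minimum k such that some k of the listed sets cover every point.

5

Take {G2, G3, G5, G7, G8}. Their union is {1, 2, 3, 4, 5, 6, 7, 8, 9, 10, 11}, which is all 11 points.
No 4 of the 8 sets cover everything (all 70 combinations miss at least one point), so 5 is optimal.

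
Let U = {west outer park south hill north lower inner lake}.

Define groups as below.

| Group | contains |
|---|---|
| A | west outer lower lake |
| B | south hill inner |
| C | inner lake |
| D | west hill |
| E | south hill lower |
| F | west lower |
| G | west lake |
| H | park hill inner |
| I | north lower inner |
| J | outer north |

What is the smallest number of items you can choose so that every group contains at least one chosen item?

Take T = {hill, north, lower, lake}. Each listed group contains at least one of these, so T is a hitting set of size 4.
No choice of 3 items meets every group, so 4 is the minimum.

4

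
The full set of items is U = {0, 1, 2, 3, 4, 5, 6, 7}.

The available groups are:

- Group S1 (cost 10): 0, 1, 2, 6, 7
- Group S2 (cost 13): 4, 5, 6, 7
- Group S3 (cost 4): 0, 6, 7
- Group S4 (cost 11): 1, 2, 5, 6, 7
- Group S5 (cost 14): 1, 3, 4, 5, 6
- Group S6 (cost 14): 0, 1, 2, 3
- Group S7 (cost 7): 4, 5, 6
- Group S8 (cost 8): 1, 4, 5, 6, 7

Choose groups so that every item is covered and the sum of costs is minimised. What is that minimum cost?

S6, S8 together cover every item (S6 ∪ S8 = {0, 1, 2, 3, 4, 5, 6, 7}); total cost 14 + 8 = 22.
The greedy pick S3, S8, S6 costs 26; no covering selection beats 22.

22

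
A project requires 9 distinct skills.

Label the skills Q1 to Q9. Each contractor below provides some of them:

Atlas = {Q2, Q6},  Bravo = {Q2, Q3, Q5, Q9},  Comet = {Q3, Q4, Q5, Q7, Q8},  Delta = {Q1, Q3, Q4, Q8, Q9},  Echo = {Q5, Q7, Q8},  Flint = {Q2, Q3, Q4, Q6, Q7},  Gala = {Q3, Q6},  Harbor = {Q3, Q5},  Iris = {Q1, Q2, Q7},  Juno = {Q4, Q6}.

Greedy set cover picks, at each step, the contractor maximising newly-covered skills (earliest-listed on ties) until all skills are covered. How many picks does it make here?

Greedy: pick Comet (covers 5 new) → pick Atlas (covers 2 new) → pick Delta (covers 2 new). Total picks: 3.

3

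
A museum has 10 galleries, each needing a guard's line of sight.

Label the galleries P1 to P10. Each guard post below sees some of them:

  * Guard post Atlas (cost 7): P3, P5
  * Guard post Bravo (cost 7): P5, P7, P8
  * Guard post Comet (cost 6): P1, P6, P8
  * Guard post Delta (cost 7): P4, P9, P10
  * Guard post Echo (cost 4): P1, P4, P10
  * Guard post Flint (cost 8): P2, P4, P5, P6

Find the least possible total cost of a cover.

Atlas, Bravo, Delta, Echo, Flint together cover every gallery (Atlas ∪ Bravo ∪ Delta ∪ Echo ∪ Flint = {P1, P2, P3, P4, P5, P6, P7, P8, P9, P10}); total cost 7 + 7 + 7 + 4 + 8 = 33.
No covering selection has total cost below 33.

33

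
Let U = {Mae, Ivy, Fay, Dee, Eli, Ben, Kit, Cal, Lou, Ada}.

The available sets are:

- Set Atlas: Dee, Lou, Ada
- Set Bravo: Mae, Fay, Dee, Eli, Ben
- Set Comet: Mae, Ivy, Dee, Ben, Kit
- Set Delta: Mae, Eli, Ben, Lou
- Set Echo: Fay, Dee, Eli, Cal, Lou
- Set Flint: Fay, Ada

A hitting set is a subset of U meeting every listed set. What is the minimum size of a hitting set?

3

Take H = {Mae, Fay, Ada}. Each listed set contains at least one of these, so H is a hitting set of size 3.
No choice of 2 items meets every set, so 3 is the minimum.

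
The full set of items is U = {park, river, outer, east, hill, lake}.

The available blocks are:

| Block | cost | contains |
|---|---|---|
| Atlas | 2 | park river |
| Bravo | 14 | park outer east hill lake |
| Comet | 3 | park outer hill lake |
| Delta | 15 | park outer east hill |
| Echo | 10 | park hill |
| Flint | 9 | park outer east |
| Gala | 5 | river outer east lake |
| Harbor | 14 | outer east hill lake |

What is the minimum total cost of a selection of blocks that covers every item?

Comet, Gala together cover every item (Comet ∪ Gala = {park, river, outer, east, hill, lake}); total cost 3 + 5 = 8.
The greedy pick Comet, Atlas, Gala costs 10; no covering selection beats 8.

8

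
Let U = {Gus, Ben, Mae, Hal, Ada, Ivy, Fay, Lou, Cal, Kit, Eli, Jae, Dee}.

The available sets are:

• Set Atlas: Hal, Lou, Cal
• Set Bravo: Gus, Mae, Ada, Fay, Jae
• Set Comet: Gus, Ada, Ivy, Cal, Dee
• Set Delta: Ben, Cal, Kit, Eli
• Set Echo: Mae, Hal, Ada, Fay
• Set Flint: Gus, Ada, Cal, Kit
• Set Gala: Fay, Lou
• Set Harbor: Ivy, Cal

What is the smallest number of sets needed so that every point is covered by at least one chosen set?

Atlas and Bravo and Comet and Delta together: Atlas ∪ Bravo ∪ Comet ∪ Delta = {Gus, Ben, Mae, Hal, Ada, Ivy, Fay, Lou, Cal, Kit, Eli, Jae, Dee} — every point is covered.
Only Comet contains Dee, so Comet is forced; the remaining 8 points need at least 3 more sets (each remaining set adds at most 3) — so at least 4 sets are needed, and 4 is optimal.

4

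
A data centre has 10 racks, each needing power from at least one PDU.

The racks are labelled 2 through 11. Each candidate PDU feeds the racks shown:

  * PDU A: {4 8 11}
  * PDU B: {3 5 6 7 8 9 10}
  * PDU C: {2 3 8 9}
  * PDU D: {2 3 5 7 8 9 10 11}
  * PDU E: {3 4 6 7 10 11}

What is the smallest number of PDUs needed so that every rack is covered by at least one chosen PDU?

Take {D, E}. Their union is {2, 3, 4, 5, 6, 7, 8, 9, 10, 11}, which is all 10 racks.
No single PDU has all 10 racks (the largest, D, has 8), so 2 is optimal.

2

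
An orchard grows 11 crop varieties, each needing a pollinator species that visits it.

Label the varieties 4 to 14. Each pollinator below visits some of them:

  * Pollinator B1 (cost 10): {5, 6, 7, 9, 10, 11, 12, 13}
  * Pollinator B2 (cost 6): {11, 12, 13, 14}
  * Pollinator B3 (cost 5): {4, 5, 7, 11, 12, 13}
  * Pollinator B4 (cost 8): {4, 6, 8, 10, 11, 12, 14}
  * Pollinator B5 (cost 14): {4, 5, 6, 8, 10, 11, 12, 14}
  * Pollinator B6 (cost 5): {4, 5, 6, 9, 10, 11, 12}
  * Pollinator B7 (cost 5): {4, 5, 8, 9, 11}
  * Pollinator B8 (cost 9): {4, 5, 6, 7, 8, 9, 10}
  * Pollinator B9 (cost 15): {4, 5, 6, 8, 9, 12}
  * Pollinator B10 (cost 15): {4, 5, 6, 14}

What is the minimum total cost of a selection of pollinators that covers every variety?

15

B2, B8 together cover every variety (B2 ∪ B8 = {4, 5, 6, 7, 8, 9, 10, 11, 12, 13, 14}); total cost 6 + 9 = 15.
The greedy pick B6, B3, B4 costs 18; no covering selection beats 15.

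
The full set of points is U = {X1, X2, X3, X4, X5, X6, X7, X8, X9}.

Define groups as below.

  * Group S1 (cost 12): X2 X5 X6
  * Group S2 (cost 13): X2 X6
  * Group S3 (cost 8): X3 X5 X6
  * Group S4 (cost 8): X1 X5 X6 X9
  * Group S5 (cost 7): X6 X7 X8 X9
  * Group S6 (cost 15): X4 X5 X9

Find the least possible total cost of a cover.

50

S1, S3, S4, S5, S6 together cover every point (S1 ∪ S3 ∪ S4 ∪ S5 ∪ S6 = {X1, X2, X3, X4, X5, X6, X7, X8, X9}); total cost 12 + 8 + 8 + 7 + 15 = 50.
No covering selection has total cost below 50.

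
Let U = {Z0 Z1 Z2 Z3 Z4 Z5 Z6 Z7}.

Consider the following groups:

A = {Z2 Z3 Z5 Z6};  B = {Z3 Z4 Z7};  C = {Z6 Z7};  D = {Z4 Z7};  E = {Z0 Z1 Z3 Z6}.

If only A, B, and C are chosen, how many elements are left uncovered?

2

Union of A, B, C = {Z2, Z3, Z4, Z5, Z6, Z7}.
Not covered: Z0, Z1 — 2 elements.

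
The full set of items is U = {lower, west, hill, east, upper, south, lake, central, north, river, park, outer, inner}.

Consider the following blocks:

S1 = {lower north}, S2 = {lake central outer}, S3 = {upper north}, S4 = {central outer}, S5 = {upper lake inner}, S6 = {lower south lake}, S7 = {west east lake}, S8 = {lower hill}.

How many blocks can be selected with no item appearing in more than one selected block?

S3, S4, S7, S8 are pairwise disjoint (S3={upper,north}; S4={central,outer}; S7={west,east,lake}; S8={lower,hill}).
Every remaining block overlaps one of these, and no 5 of the listed blocks are pairwise disjoint, so 4 is the maximum.

4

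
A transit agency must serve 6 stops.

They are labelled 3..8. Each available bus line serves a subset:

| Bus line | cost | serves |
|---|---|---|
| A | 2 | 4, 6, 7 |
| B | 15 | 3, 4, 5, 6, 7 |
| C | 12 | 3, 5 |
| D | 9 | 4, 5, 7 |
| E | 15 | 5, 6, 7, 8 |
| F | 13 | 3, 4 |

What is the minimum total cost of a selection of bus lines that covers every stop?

28

E, F together cover every stop (E ∪ F = {3, 4, 5, 6, 7, 8}); total cost 15 + 13 = 28.
The greedy pick A, C, E costs 29; no covering selection beats 28.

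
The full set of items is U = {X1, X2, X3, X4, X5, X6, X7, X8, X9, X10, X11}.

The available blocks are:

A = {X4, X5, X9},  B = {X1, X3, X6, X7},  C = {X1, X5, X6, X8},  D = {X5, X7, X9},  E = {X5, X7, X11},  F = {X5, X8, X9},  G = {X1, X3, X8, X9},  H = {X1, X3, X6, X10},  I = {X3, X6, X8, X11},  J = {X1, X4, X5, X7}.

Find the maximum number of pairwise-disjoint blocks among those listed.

2

A, B are pairwise disjoint (A={X4,X5,X9}; B={X1,X3,X6,X7}).
Every remaining block overlaps one of these, and no 3 of the listed blocks are pairwise disjoint, so 2 is the maximum.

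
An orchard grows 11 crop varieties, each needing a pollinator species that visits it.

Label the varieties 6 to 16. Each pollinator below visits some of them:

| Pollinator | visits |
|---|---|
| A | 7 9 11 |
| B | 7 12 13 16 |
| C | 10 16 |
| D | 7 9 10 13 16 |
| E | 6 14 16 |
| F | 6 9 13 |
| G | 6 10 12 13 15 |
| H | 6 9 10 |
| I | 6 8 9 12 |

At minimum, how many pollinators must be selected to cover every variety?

4

A and E and G and I together: A ∪ E ∪ G ∪ I = {6, 7, 8, 9, 10, 11, 12, 13, 14, 15, 16} — every variety is covered.
No 3 of the 9 pollinators cover everything (all 84 combinations miss at least one variety), so 4 is optimal.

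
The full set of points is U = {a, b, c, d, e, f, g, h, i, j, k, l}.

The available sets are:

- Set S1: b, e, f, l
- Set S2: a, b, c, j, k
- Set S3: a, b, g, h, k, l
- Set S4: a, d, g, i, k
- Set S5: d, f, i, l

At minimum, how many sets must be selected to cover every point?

4

Take {S1, S2, S3, S4}. Their union is {a, b, c, d, e, f, g, h, i, j, k, l}, which is all 12 points.
No 3 of the 5 sets cover everything (all 10 combinations miss at least one point), so 4 is optimal.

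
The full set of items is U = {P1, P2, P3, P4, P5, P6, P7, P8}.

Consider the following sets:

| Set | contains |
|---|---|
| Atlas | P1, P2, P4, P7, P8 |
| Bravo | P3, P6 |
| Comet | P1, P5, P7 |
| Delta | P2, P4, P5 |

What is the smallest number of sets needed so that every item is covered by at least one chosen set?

Atlas and Bravo and Delta together: Atlas ∪ Bravo ∪ Delta = {P1, P2, P3, P4, P5, P6, P7, P8} — every item is covered.
Only Bravo contains P3, so Bravo is forced; the remaining 6 items need at least 2 more sets (each remaining set adds at most 5) — so at least 3 sets are needed, and 3 is optimal.

3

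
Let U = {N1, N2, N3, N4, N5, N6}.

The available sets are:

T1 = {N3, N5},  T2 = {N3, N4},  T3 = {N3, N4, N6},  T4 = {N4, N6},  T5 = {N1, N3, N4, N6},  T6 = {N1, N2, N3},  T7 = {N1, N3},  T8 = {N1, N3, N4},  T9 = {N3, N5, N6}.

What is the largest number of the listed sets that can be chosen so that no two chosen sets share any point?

T4, T7 are pairwise disjoint (T4={N4,N6}; T7={N1,N3}).
Every remaining set overlaps one of these, and no 3 of the listed sets are pairwise disjoint, so 2 is the maximum.

2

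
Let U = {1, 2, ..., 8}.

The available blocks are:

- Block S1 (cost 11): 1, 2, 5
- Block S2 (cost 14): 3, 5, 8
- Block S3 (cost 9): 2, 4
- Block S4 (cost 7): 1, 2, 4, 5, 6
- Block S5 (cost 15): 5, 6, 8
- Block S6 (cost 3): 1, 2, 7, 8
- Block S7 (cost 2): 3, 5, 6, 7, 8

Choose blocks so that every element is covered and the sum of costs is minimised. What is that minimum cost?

9

S4, S7 together cover every element (S4 ∪ S7 = {1, 2, 3, 4, 5, 6, 7, 8}); total cost 7 + 2 = 9.
The greedy pick S7, S6, S4 costs 12; no covering selection beats 9.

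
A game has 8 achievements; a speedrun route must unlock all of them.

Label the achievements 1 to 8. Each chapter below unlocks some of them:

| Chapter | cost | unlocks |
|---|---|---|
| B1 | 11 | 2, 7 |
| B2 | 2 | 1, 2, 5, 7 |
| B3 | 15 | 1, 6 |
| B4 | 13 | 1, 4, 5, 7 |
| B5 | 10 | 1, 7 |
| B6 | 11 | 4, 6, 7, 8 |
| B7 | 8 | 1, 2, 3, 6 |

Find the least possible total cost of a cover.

B2, B6, B7 together cover every achievement (B2 ∪ B6 ∪ B7 = {1, 2, 3, 4, 5, 6, 7, 8}); total cost 2 + 11 + 8 = 21.
No covering selection has total cost below 21.

21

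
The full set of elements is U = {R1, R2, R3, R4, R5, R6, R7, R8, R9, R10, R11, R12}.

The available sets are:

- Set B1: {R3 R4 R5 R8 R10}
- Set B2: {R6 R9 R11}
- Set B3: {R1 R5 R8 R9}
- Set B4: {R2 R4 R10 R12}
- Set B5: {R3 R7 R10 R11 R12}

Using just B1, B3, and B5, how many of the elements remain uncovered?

Union of B1, B3, B5 = {R1, R3, R4, R5, R7, R8, R9, R10, R11, R12}.
Not covered: R2, R6 — 2 elements.

2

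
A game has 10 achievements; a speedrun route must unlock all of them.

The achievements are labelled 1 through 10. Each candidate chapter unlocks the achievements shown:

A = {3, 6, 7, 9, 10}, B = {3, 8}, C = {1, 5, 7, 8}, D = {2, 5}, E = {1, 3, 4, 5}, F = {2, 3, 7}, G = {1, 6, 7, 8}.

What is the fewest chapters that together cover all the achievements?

4

Take {A, B, E, F}. Their union is {1, 2, 3, 4, 5, 6, 7, 8, 9, 10}, which is all 10 achievements.
No 3 of the 7 chapters cover everything (all 35 combinations miss at least one achievement), so 4 is optimal.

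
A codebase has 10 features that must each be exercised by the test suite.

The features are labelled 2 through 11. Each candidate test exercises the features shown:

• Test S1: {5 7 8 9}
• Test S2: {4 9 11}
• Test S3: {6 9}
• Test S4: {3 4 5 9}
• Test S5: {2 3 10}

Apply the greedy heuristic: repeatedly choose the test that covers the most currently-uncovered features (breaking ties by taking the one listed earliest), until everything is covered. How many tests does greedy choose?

Greedy: pick S1 (covers 4 new) → pick S5 (covers 3 new) → pick S2 (covers 2 new) → pick S3 (covers 1 new). Total picks: 4.

4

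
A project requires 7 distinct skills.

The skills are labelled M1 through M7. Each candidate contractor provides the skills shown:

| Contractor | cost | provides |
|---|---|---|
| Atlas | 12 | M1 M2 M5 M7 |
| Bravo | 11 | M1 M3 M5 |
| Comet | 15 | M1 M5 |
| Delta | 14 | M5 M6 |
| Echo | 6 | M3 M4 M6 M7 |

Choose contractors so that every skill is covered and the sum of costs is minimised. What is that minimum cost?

Atlas, Echo together cover every skill (Atlas ∪ Echo = {M1, M2, M3, M4, M5, M6, M7}); total cost 12 + 6 = 18.
No covering selection has total cost below 18.

18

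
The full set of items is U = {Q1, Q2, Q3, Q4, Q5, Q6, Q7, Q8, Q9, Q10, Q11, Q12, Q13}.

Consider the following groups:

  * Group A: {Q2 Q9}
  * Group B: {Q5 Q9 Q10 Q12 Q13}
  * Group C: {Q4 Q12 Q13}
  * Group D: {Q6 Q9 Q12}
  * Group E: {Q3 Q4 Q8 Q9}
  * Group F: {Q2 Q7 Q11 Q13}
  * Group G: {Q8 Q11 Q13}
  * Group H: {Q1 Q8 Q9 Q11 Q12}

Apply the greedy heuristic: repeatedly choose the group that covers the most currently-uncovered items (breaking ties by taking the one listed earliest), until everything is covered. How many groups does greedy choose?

Greedy: pick B (covers 5 new) → pick E (covers 3 new) → pick F (covers 3 new) → pick D (covers 1 new) → pick H (covers 1 new). Total picks: 5.

5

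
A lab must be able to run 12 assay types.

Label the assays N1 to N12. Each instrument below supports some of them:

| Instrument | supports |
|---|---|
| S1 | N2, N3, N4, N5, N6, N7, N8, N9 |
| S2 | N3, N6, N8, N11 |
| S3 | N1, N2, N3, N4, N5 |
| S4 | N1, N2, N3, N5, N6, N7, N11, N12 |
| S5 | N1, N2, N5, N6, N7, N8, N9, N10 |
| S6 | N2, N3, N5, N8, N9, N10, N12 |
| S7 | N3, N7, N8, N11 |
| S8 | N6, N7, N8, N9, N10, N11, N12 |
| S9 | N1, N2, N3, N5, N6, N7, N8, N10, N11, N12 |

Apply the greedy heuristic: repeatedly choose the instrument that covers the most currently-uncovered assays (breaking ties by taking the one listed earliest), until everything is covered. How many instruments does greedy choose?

Greedy: pick S9 (covers 10 new) → pick S1 (covers 2 new). Total picks: 2.

2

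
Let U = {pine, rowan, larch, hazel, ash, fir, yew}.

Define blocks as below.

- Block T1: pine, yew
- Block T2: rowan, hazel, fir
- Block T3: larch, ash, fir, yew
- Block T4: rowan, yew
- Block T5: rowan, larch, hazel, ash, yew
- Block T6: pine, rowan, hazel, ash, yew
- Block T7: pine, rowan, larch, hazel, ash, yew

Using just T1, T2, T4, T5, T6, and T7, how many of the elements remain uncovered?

0

Union of T1, T2, T4, T5, T6, T7 = {pine, rowan, larch, hazel, ash, fir, yew} — that's every element, so 0 are uncovered.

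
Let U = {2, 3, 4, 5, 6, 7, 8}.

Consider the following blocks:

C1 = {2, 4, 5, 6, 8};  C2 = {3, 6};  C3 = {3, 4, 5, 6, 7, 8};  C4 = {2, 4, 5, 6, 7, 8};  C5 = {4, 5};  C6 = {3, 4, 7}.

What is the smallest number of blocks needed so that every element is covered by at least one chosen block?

Take {C4, C6}. Their union is {2, 3, 4, 5, 6, 7, 8}, which is all 7 elements.
No single block has all 7 elements (the largest, C3, has 6), so 2 is optimal.

2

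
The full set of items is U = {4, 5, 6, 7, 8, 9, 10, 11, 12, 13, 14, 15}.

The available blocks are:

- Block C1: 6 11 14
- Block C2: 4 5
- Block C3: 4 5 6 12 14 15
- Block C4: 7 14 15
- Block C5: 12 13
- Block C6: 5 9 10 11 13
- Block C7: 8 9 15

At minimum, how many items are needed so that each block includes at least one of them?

H = {4, 11, 12, 15} meets every block (each contains at least one member of H), and |H| = 4.
The blocks C1, C2, C5, C7 are pairwise disjoint, so any hitting set needs a separate item for each — at least 4. Hence 4 is optimal.

4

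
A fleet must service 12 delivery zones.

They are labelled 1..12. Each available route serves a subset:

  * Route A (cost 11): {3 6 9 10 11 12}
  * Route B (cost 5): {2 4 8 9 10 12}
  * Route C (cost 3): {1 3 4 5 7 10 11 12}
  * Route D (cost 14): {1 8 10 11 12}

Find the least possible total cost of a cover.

19

A, B, C together cover every zone (A ∪ B ∪ C = {1, 2, 3, 4, 5, 6, 7, 8, 9, 10, 11, 12}); total cost 11 + 5 + 3 = 19.
No covering selection has total cost below 19.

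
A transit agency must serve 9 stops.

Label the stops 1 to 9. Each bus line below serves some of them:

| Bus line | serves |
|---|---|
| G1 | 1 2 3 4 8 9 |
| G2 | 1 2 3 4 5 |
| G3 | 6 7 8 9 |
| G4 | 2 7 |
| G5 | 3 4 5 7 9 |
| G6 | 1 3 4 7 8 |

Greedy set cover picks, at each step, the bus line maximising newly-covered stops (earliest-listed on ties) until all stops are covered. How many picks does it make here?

3

Greedy: pick G1 (covers 6 new) → pick G3 (covers 2 new) → pick G2 (covers 1 new). Total picks: 3.
(The true minimum cover uses only 2 bus lines, so greedy is not optimal here.)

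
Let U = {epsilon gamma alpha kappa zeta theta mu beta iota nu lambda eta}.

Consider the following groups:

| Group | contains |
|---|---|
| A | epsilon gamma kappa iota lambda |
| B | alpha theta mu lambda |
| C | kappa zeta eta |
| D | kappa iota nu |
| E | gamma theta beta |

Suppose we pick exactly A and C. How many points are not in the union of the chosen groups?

Union of A, C = {epsilon, gamma, kappa, zeta, iota, lambda, eta}.
Not covered: alpha, theta, mu, beta, nu — 5 points.

5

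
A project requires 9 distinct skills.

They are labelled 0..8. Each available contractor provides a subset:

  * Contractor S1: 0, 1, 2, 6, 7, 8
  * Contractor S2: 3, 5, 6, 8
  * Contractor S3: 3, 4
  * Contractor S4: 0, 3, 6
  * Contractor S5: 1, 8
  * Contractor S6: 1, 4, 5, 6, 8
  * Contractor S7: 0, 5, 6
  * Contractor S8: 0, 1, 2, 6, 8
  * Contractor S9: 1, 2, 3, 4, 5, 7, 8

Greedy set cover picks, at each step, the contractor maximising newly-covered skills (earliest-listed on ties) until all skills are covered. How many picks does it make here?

Greedy: pick S9 (covers 7 new) → pick S1 (covers 2 new). Total picks: 2.

2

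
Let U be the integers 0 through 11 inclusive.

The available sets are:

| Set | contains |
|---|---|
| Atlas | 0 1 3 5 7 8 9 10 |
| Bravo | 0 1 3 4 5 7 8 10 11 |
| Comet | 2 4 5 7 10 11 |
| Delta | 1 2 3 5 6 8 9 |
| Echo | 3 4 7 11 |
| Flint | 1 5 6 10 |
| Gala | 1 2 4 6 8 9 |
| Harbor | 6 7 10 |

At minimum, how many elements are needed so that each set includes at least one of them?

Take H = {1, 7}. Each listed set contains at least one of these, so H is a hitting set of size 2.
The sets Echo, Flint are pairwise disjoint, so any hitting set needs a separate element for each — at least 2. Hence 2 is optimal.

2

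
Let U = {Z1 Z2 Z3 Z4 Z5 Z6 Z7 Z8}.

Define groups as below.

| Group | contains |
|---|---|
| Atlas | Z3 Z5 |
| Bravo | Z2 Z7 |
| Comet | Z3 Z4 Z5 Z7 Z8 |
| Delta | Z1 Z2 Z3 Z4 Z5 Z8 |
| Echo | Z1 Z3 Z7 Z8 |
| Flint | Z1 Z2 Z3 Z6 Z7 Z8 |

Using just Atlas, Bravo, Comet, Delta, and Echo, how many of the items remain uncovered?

Union of Atlas, Bravo, Comet, Delta, Echo = {Z1, Z2, Z3, Z4, Z5, Z7, Z8}.
Not covered: Z6 — 1 item.

1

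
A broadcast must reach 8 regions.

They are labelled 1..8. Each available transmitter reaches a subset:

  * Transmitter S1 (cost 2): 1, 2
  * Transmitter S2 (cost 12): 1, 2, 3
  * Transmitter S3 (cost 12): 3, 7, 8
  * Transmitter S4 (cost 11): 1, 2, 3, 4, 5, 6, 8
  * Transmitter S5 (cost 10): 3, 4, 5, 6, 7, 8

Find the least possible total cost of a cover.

S1, S5 together cover every region (S1 ∪ S5 = {1, 2, 3, 4, 5, 6, 7, 8}); total cost 2 + 10 = 12.
No covering selection has total cost below 12.

12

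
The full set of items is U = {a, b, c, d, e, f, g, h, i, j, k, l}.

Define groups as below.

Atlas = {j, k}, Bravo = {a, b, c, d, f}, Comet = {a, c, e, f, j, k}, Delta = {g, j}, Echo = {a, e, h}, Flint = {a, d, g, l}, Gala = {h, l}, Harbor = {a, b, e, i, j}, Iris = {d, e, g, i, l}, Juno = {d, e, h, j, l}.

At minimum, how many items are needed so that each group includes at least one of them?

3

The 3 items {d, h, j} hit every group.
The groups Atlas, Bravo, Gala are pairwise disjoint, so any hitting set needs a separate item for each — at least 3. Hence 3 is optimal.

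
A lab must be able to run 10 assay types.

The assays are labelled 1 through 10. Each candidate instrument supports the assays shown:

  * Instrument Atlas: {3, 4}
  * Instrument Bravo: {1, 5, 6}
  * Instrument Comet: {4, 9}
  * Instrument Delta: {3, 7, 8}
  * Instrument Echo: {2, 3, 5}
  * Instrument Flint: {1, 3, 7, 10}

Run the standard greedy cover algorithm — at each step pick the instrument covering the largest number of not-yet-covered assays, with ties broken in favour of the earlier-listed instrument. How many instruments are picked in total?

5

Greedy: pick Flint (covers 4 new) → pick Bravo (covers 2 new) → pick Comet (covers 2 new) → pick Delta (covers 1 new) → pick Echo (covers 1 new). Total picks: 5.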